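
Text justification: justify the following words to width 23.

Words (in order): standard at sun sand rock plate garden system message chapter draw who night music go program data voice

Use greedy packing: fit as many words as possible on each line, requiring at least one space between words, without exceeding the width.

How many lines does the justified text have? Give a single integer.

Line 1: ['standard', 'at', 'sun', 'sand'] (min_width=20, slack=3)
Line 2: ['rock', 'plate', 'garden'] (min_width=17, slack=6)
Line 3: ['system', 'message', 'chapter'] (min_width=22, slack=1)
Line 4: ['draw', 'who', 'night', 'music', 'go'] (min_width=23, slack=0)
Line 5: ['program', 'data', 'voice'] (min_width=18, slack=5)
Total lines: 5

Answer: 5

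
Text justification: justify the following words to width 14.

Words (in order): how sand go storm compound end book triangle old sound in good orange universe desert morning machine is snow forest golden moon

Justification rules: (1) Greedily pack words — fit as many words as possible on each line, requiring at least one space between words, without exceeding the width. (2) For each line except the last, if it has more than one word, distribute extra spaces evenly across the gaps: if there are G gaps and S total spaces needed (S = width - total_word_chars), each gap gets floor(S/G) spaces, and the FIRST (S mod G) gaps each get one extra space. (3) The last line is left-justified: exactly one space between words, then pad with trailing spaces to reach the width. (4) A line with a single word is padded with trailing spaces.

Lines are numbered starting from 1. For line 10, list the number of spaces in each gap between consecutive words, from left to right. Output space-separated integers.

Answer: 4

Derivation:
Line 1: ['how', 'sand', 'go'] (min_width=11, slack=3)
Line 2: ['storm', 'compound'] (min_width=14, slack=0)
Line 3: ['end', 'book'] (min_width=8, slack=6)
Line 4: ['triangle', 'old'] (min_width=12, slack=2)
Line 5: ['sound', 'in', 'good'] (min_width=13, slack=1)
Line 6: ['orange'] (min_width=6, slack=8)
Line 7: ['universe'] (min_width=8, slack=6)
Line 8: ['desert', 'morning'] (min_width=14, slack=0)
Line 9: ['machine', 'is'] (min_width=10, slack=4)
Line 10: ['snow', 'forest'] (min_width=11, slack=3)
Line 11: ['golden', 'moon'] (min_width=11, slack=3)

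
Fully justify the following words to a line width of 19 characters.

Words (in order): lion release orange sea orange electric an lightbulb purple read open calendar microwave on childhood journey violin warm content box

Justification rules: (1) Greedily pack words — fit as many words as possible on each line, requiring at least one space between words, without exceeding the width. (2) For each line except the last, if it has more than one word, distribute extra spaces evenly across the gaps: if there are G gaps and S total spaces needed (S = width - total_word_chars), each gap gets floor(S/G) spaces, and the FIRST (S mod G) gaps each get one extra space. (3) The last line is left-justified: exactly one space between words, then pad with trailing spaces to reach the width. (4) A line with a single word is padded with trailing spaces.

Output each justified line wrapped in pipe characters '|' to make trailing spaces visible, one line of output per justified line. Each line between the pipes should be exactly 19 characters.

Answer: |lion release orange|
|sea orange electric|
|an lightbulb purple|
|read  open calendar|
|microwave        on|
|childhood   journey|
|violin warm content|
|box                |

Derivation:
Line 1: ['lion', 'release', 'orange'] (min_width=19, slack=0)
Line 2: ['sea', 'orange', 'electric'] (min_width=19, slack=0)
Line 3: ['an', 'lightbulb', 'purple'] (min_width=19, slack=0)
Line 4: ['read', 'open', 'calendar'] (min_width=18, slack=1)
Line 5: ['microwave', 'on'] (min_width=12, slack=7)
Line 6: ['childhood', 'journey'] (min_width=17, slack=2)
Line 7: ['violin', 'warm', 'content'] (min_width=19, slack=0)
Line 8: ['box'] (min_width=3, slack=16)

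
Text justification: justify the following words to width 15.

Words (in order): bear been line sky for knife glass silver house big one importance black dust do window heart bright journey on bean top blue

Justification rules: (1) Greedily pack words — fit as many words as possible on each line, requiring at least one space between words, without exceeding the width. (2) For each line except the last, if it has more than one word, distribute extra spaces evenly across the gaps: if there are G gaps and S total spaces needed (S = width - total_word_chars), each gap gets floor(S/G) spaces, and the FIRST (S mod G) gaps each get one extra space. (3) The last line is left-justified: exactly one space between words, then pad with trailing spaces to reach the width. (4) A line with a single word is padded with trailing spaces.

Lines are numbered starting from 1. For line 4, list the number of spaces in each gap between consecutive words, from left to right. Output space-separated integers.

Line 1: ['bear', 'been', 'line'] (min_width=14, slack=1)
Line 2: ['sky', 'for', 'knife'] (min_width=13, slack=2)
Line 3: ['glass', 'silver'] (min_width=12, slack=3)
Line 4: ['house', 'big', 'one'] (min_width=13, slack=2)
Line 5: ['importance'] (min_width=10, slack=5)
Line 6: ['black', 'dust', 'do'] (min_width=13, slack=2)
Line 7: ['window', 'heart'] (min_width=12, slack=3)
Line 8: ['bright', 'journey'] (min_width=14, slack=1)
Line 9: ['on', 'bean', 'top'] (min_width=11, slack=4)
Line 10: ['blue'] (min_width=4, slack=11)

Answer: 2 2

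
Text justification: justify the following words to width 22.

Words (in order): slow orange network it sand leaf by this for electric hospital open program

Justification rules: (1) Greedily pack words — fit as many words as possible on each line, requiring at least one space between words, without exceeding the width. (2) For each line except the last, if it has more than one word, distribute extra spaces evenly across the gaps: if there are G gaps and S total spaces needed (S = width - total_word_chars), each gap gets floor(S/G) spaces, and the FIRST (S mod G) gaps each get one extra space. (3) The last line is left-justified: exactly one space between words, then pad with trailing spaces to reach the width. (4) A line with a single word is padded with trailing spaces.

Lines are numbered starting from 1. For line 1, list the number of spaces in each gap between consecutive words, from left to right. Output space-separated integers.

Answer: 1 1 1

Derivation:
Line 1: ['slow', 'orange', 'network', 'it'] (min_width=22, slack=0)
Line 2: ['sand', 'leaf', 'by', 'this', 'for'] (min_width=21, slack=1)
Line 3: ['electric', 'hospital', 'open'] (min_width=22, slack=0)
Line 4: ['program'] (min_width=7, slack=15)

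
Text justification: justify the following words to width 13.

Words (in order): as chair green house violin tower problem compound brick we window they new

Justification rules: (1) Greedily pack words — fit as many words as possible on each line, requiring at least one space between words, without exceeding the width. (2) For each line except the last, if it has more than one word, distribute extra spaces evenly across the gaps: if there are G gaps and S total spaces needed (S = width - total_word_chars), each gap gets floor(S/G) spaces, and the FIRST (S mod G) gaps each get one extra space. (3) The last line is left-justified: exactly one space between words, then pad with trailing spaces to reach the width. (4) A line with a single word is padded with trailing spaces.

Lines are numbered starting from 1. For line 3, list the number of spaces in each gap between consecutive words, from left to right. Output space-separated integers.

Answer: 2

Derivation:
Line 1: ['as', 'chair'] (min_width=8, slack=5)
Line 2: ['green', 'house'] (min_width=11, slack=2)
Line 3: ['violin', 'tower'] (min_width=12, slack=1)
Line 4: ['problem'] (min_width=7, slack=6)
Line 5: ['compound'] (min_width=8, slack=5)
Line 6: ['brick', 'we'] (min_width=8, slack=5)
Line 7: ['window', 'they'] (min_width=11, slack=2)
Line 8: ['new'] (min_width=3, slack=10)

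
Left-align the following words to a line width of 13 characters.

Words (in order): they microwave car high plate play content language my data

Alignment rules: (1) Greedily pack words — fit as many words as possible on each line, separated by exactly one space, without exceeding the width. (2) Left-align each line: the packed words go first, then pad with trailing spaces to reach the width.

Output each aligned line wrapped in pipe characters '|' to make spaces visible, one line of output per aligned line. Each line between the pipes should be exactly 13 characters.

Line 1: ['they'] (min_width=4, slack=9)
Line 2: ['microwave', 'car'] (min_width=13, slack=0)
Line 3: ['high', 'plate'] (min_width=10, slack=3)
Line 4: ['play', 'content'] (min_width=12, slack=1)
Line 5: ['language', 'my'] (min_width=11, slack=2)
Line 6: ['data'] (min_width=4, slack=9)

Answer: |they         |
|microwave car|
|high plate   |
|play content |
|language my  |
|data         |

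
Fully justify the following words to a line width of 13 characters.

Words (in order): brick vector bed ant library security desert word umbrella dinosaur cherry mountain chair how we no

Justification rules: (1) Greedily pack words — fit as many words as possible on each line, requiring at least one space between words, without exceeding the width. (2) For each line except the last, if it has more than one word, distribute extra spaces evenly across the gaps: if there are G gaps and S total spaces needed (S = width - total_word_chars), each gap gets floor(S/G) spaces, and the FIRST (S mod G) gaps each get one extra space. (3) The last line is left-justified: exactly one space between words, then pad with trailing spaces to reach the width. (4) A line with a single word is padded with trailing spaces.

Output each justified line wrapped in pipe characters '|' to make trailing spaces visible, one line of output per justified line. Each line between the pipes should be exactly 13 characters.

Line 1: ['brick', 'vector'] (min_width=12, slack=1)
Line 2: ['bed', 'ant'] (min_width=7, slack=6)
Line 3: ['library'] (min_width=7, slack=6)
Line 4: ['security'] (min_width=8, slack=5)
Line 5: ['desert', 'word'] (min_width=11, slack=2)
Line 6: ['umbrella'] (min_width=8, slack=5)
Line 7: ['dinosaur'] (min_width=8, slack=5)
Line 8: ['cherry'] (min_width=6, slack=7)
Line 9: ['mountain'] (min_width=8, slack=5)
Line 10: ['chair', 'how', 'we'] (min_width=12, slack=1)
Line 11: ['no'] (min_width=2, slack=11)

Answer: |brick  vector|
|bed       ant|
|library      |
|security     |
|desert   word|
|umbrella     |
|dinosaur     |
|cherry       |
|mountain     |
|chair  how we|
|no           |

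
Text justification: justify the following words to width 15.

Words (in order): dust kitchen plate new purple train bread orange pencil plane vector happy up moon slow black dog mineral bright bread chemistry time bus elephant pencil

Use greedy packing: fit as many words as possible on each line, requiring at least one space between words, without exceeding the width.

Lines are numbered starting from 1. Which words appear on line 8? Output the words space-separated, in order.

Line 1: ['dust', 'kitchen'] (min_width=12, slack=3)
Line 2: ['plate', 'new'] (min_width=9, slack=6)
Line 3: ['purple', 'train'] (min_width=12, slack=3)
Line 4: ['bread', 'orange'] (min_width=12, slack=3)
Line 5: ['pencil', 'plane'] (min_width=12, slack=3)
Line 6: ['vector', 'happy', 'up'] (min_width=15, slack=0)
Line 7: ['moon', 'slow', 'black'] (min_width=15, slack=0)
Line 8: ['dog', 'mineral'] (min_width=11, slack=4)
Line 9: ['bright', 'bread'] (min_width=12, slack=3)
Line 10: ['chemistry', 'time'] (min_width=14, slack=1)
Line 11: ['bus', 'elephant'] (min_width=12, slack=3)
Line 12: ['pencil'] (min_width=6, slack=9)

Answer: dog mineral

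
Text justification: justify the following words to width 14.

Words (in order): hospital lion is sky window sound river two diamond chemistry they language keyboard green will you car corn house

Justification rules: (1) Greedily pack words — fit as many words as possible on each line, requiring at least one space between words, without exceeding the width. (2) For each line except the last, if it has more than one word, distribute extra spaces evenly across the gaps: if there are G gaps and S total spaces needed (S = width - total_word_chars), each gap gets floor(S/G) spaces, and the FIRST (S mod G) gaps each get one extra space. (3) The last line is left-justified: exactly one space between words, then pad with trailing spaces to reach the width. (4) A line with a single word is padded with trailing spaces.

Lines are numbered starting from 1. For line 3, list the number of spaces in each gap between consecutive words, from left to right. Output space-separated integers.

Answer: 4

Derivation:
Line 1: ['hospital', 'lion'] (min_width=13, slack=1)
Line 2: ['is', 'sky', 'window'] (min_width=13, slack=1)
Line 3: ['sound', 'river'] (min_width=11, slack=3)
Line 4: ['two', 'diamond'] (min_width=11, slack=3)
Line 5: ['chemistry', 'they'] (min_width=14, slack=0)
Line 6: ['language'] (min_width=8, slack=6)
Line 7: ['keyboard', 'green'] (min_width=14, slack=0)
Line 8: ['will', 'you', 'car'] (min_width=12, slack=2)
Line 9: ['corn', 'house'] (min_width=10, slack=4)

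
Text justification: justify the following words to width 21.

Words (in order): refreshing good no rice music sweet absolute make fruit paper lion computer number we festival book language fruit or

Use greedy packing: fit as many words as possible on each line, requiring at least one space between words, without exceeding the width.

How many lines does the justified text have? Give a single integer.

Line 1: ['refreshing', 'good', 'no'] (min_width=18, slack=3)
Line 2: ['rice', 'music', 'sweet'] (min_width=16, slack=5)
Line 3: ['absolute', 'make', 'fruit'] (min_width=19, slack=2)
Line 4: ['paper', 'lion', 'computer'] (min_width=19, slack=2)
Line 5: ['number', 'we', 'festival'] (min_width=18, slack=3)
Line 6: ['book', 'language', 'fruit'] (min_width=19, slack=2)
Line 7: ['or'] (min_width=2, slack=19)
Total lines: 7

Answer: 7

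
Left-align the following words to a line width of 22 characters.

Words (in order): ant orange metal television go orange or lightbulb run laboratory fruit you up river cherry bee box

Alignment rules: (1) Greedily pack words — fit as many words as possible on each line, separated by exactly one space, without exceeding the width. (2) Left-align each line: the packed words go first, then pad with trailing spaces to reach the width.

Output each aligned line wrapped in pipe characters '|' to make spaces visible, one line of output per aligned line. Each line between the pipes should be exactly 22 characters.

Line 1: ['ant', 'orange', 'metal'] (min_width=16, slack=6)
Line 2: ['television', 'go', 'orange'] (min_width=20, slack=2)
Line 3: ['or', 'lightbulb', 'run'] (min_width=16, slack=6)
Line 4: ['laboratory', 'fruit', 'you'] (min_width=20, slack=2)
Line 5: ['up', 'river', 'cherry', 'bee'] (min_width=19, slack=3)
Line 6: ['box'] (min_width=3, slack=19)

Answer: |ant orange metal      |
|television go orange  |
|or lightbulb run      |
|laboratory fruit you  |
|up river cherry bee   |
|box                   |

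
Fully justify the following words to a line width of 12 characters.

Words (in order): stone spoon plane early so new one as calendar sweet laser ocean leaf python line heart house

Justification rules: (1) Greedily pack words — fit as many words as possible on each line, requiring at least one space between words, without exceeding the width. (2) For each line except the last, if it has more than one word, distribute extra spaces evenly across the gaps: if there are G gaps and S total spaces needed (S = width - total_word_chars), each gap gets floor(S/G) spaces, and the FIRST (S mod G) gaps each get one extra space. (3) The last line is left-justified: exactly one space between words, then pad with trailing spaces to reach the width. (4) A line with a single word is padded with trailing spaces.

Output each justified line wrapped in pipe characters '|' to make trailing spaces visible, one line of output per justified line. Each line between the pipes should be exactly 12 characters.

Answer: |stone  spoon|
|plane  early|
|so  new  one|
|as  calendar|
|sweet  laser|
|ocean   leaf|
|python  line|
|heart house |

Derivation:
Line 1: ['stone', 'spoon'] (min_width=11, slack=1)
Line 2: ['plane', 'early'] (min_width=11, slack=1)
Line 3: ['so', 'new', 'one'] (min_width=10, slack=2)
Line 4: ['as', 'calendar'] (min_width=11, slack=1)
Line 5: ['sweet', 'laser'] (min_width=11, slack=1)
Line 6: ['ocean', 'leaf'] (min_width=10, slack=2)
Line 7: ['python', 'line'] (min_width=11, slack=1)
Line 8: ['heart', 'house'] (min_width=11, slack=1)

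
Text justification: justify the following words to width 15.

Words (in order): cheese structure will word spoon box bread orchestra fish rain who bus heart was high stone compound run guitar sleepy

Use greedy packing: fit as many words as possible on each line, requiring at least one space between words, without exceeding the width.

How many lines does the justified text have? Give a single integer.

Answer: 9

Derivation:
Line 1: ['cheese'] (min_width=6, slack=9)
Line 2: ['structure', 'will'] (min_width=14, slack=1)
Line 3: ['word', 'spoon', 'box'] (min_width=14, slack=1)
Line 4: ['bread', 'orchestra'] (min_width=15, slack=0)
Line 5: ['fish', 'rain', 'who'] (min_width=13, slack=2)
Line 6: ['bus', 'heart', 'was'] (min_width=13, slack=2)
Line 7: ['high', 'stone'] (min_width=10, slack=5)
Line 8: ['compound', 'run'] (min_width=12, slack=3)
Line 9: ['guitar', 'sleepy'] (min_width=13, slack=2)
Total lines: 9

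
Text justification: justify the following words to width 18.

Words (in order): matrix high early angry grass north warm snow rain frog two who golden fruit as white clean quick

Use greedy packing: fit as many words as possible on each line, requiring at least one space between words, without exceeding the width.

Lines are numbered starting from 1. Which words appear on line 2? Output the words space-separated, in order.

Answer: angry grass north

Derivation:
Line 1: ['matrix', 'high', 'early'] (min_width=17, slack=1)
Line 2: ['angry', 'grass', 'north'] (min_width=17, slack=1)
Line 3: ['warm', 'snow', 'rain'] (min_width=14, slack=4)
Line 4: ['frog', 'two', 'who'] (min_width=12, slack=6)
Line 5: ['golden', 'fruit', 'as'] (min_width=15, slack=3)
Line 6: ['white', 'clean', 'quick'] (min_width=17, slack=1)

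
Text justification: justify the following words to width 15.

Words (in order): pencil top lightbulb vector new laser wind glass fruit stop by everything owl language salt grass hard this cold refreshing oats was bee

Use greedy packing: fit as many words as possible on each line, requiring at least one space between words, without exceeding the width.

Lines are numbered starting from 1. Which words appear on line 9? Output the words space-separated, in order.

Answer: grass hard this

Derivation:
Line 1: ['pencil', 'top'] (min_width=10, slack=5)
Line 2: ['lightbulb'] (min_width=9, slack=6)
Line 3: ['vector', 'new'] (min_width=10, slack=5)
Line 4: ['laser', 'wind'] (min_width=10, slack=5)
Line 5: ['glass', 'fruit'] (min_width=11, slack=4)
Line 6: ['stop', 'by'] (min_width=7, slack=8)
Line 7: ['everything', 'owl'] (min_width=14, slack=1)
Line 8: ['language', 'salt'] (min_width=13, slack=2)
Line 9: ['grass', 'hard', 'this'] (min_width=15, slack=0)
Line 10: ['cold', 'refreshing'] (min_width=15, slack=0)
Line 11: ['oats', 'was', 'bee'] (min_width=12, slack=3)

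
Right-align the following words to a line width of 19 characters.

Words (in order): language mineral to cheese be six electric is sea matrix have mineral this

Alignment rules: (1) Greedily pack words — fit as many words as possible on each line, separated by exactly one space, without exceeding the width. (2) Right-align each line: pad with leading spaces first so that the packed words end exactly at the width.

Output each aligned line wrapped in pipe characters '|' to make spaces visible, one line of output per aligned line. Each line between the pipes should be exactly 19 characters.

Line 1: ['language', 'mineral', 'to'] (min_width=19, slack=0)
Line 2: ['cheese', 'be', 'six'] (min_width=13, slack=6)
Line 3: ['electric', 'is', 'sea'] (min_width=15, slack=4)
Line 4: ['matrix', 'have', 'mineral'] (min_width=19, slack=0)
Line 5: ['this'] (min_width=4, slack=15)

Answer: |language mineral to|
|      cheese be six|
|    electric is sea|
|matrix have mineral|
|               this|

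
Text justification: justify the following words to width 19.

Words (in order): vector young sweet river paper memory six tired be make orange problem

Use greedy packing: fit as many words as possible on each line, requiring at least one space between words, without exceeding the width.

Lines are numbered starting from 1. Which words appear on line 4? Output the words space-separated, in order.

Answer: orange problem

Derivation:
Line 1: ['vector', 'young', 'sweet'] (min_width=18, slack=1)
Line 2: ['river', 'paper', 'memory'] (min_width=18, slack=1)
Line 3: ['six', 'tired', 'be', 'make'] (min_width=17, slack=2)
Line 4: ['orange', 'problem'] (min_width=14, slack=5)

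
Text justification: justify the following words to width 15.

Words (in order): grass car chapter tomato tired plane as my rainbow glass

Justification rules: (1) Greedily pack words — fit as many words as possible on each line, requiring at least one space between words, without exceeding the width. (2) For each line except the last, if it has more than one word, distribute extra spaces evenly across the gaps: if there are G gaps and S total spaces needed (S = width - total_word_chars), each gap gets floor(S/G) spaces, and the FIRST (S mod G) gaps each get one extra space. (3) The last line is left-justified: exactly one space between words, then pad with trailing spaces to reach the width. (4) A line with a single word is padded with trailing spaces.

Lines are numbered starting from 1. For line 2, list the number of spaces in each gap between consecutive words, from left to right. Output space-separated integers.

Answer: 2

Derivation:
Line 1: ['grass', 'car'] (min_width=9, slack=6)
Line 2: ['chapter', 'tomato'] (min_width=14, slack=1)
Line 3: ['tired', 'plane', 'as'] (min_width=14, slack=1)
Line 4: ['my', 'rainbow'] (min_width=10, slack=5)
Line 5: ['glass'] (min_width=5, slack=10)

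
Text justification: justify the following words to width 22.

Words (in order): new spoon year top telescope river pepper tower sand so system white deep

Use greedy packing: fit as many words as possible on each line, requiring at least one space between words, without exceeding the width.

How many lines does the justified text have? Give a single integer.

Answer: 4

Derivation:
Line 1: ['new', 'spoon', 'year', 'top'] (min_width=18, slack=4)
Line 2: ['telescope', 'river', 'pepper'] (min_width=22, slack=0)
Line 3: ['tower', 'sand', 'so', 'system'] (min_width=20, slack=2)
Line 4: ['white', 'deep'] (min_width=10, slack=12)
Total lines: 4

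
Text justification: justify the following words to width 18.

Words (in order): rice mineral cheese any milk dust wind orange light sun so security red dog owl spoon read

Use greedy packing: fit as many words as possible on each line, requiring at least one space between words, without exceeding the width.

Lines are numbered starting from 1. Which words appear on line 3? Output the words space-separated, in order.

Line 1: ['rice', 'mineral'] (min_width=12, slack=6)
Line 2: ['cheese', 'any', 'milk'] (min_width=15, slack=3)
Line 3: ['dust', 'wind', 'orange'] (min_width=16, slack=2)
Line 4: ['light', 'sun', 'so'] (min_width=12, slack=6)
Line 5: ['security', 'red', 'dog'] (min_width=16, slack=2)
Line 6: ['owl', 'spoon', 'read'] (min_width=14, slack=4)

Answer: dust wind orange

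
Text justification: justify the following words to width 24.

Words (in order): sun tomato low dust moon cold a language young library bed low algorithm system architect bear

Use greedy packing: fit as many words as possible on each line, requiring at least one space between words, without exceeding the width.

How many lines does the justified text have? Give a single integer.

Answer: 5

Derivation:
Line 1: ['sun', 'tomato', 'low', 'dust', 'moon'] (min_width=24, slack=0)
Line 2: ['cold', 'a', 'language', 'young'] (min_width=21, slack=3)
Line 3: ['library', 'bed', 'low'] (min_width=15, slack=9)
Line 4: ['algorithm', 'system'] (min_width=16, slack=8)
Line 5: ['architect', 'bear'] (min_width=14, slack=10)
Total lines: 5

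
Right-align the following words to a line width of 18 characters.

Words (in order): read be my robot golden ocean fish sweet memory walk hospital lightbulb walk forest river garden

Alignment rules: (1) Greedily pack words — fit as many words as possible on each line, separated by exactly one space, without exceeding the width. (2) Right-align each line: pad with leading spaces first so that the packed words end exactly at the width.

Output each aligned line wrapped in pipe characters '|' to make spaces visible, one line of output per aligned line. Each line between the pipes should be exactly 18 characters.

Answer: |  read be my robot|
| golden ocean fish|
| sweet memory walk|
|hospital lightbulb|
| walk forest river|
|            garden|

Derivation:
Line 1: ['read', 'be', 'my', 'robot'] (min_width=16, slack=2)
Line 2: ['golden', 'ocean', 'fish'] (min_width=17, slack=1)
Line 3: ['sweet', 'memory', 'walk'] (min_width=17, slack=1)
Line 4: ['hospital', 'lightbulb'] (min_width=18, slack=0)
Line 5: ['walk', 'forest', 'river'] (min_width=17, slack=1)
Line 6: ['garden'] (min_width=6, slack=12)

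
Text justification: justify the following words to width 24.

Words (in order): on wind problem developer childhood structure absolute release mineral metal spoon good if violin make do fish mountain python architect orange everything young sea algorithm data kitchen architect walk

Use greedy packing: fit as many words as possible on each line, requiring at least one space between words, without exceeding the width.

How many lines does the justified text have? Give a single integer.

Line 1: ['on', 'wind', 'problem'] (min_width=15, slack=9)
Line 2: ['developer', 'childhood'] (min_width=19, slack=5)
Line 3: ['structure', 'absolute'] (min_width=18, slack=6)
Line 4: ['release', 'mineral', 'metal'] (min_width=21, slack=3)
Line 5: ['spoon', 'good', 'if', 'violin'] (min_width=20, slack=4)
Line 6: ['make', 'do', 'fish', 'mountain'] (min_width=21, slack=3)
Line 7: ['python', 'architect', 'orange'] (min_width=23, slack=1)
Line 8: ['everything', 'young', 'sea'] (min_width=20, slack=4)
Line 9: ['algorithm', 'data', 'kitchen'] (min_width=22, slack=2)
Line 10: ['architect', 'walk'] (min_width=14, slack=10)
Total lines: 10

Answer: 10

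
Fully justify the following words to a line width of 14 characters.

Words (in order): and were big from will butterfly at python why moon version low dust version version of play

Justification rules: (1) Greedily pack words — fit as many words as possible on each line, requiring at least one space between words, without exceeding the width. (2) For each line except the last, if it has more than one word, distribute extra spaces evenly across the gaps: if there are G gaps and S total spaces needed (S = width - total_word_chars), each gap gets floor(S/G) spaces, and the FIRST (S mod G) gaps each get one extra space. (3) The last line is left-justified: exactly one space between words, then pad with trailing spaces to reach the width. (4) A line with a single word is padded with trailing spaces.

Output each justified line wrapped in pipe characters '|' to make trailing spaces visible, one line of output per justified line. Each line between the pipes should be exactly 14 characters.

Line 1: ['and', 'were', 'big'] (min_width=12, slack=2)
Line 2: ['from', 'will'] (min_width=9, slack=5)
Line 3: ['butterfly', 'at'] (min_width=12, slack=2)
Line 4: ['python', 'why'] (min_width=10, slack=4)
Line 5: ['moon', 'version'] (min_width=12, slack=2)
Line 6: ['low', 'dust'] (min_width=8, slack=6)
Line 7: ['version'] (min_width=7, slack=7)
Line 8: ['version', 'of'] (min_width=10, slack=4)
Line 9: ['play'] (min_width=4, slack=10)

Answer: |and  were  big|
|from      will|
|butterfly   at|
|python     why|
|moon   version|
|low       dust|
|version       |
|version     of|
|play          |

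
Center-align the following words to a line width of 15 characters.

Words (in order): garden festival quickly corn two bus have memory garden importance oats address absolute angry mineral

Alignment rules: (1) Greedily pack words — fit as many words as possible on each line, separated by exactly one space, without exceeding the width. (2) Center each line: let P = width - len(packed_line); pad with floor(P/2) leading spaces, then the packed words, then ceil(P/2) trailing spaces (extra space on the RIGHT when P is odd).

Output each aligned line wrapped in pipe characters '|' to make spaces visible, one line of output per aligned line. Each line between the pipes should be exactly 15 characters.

Line 1: ['garden', 'festival'] (min_width=15, slack=0)
Line 2: ['quickly', 'corn'] (min_width=12, slack=3)
Line 3: ['two', 'bus', 'have'] (min_width=12, slack=3)
Line 4: ['memory', 'garden'] (min_width=13, slack=2)
Line 5: ['importance', 'oats'] (min_width=15, slack=0)
Line 6: ['address'] (min_width=7, slack=8)
Line 7: ['absolute', 'angry'] (min_width=14, slack=1)
Line 8: ['mineral'] (min_width=7, slack=8)

Answer: |garden festival|
| quickly corn  |
| two bus have  |
| memory garden |
|importance oats|
|    address    |
|absolute angry |
|    mineral    |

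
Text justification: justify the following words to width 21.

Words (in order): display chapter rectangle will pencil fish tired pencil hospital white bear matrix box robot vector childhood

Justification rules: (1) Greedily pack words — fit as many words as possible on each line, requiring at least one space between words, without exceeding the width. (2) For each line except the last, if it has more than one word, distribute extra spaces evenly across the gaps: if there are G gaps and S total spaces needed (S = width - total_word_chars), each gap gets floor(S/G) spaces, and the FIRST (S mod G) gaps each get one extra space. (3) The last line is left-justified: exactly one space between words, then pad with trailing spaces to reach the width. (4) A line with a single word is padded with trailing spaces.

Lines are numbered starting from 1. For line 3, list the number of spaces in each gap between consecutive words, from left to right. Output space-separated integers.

Answer: 3 3

Derivation:
Line 1: ['display', 'chapter'] (min_width=15, slack=6)
Line 2: ['rectangle', 'will', 'pencil'] (min_width=21, slack=0)
Line 3: ['fish', 'tired', 'pencil'] (min_width=17, slack=4)
Line 4: ['hospital', 'white', 'bear'] (min_width=19, slack=2)
Line 5: ['matrix', 'box', 'robot'] (min_width=16, slack=5)
Line 6: ['vector', 'childhood'] (min_width=16, slack=5)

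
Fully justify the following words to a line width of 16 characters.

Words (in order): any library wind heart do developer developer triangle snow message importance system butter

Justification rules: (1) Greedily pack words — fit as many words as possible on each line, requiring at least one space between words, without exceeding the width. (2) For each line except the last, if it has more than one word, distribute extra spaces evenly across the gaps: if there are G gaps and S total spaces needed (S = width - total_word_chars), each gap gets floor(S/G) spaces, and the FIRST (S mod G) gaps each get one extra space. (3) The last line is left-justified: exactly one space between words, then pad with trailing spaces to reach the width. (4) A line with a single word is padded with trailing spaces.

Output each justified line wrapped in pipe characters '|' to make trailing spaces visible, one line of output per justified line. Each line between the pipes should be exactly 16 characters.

Line 1: ['any', 'library', 'wind'] (min_width=16, slack=0)
Line 2: ['heart', 'do'] (min_width=8, slack=8)
Line 3: ['developer'] (min_width=9, slack=7)
Line 4: ['developer'] (min_width=9, slack=7)
Line 5: ['triangle', 'snow'] (min_width=13, slack=3)
Line 6: ['message'] (min_width=7, slack=9)
Line 7: ['importance'] (min_width=10, slack=6)
Line 8: ['system', 'butter'] (min_width=13, slack=3)

Answer: |any library wind|
|heart         do|
|developer       |
|developer       |
|triangle    snow|
|message         |
|importance      |
|system butter   |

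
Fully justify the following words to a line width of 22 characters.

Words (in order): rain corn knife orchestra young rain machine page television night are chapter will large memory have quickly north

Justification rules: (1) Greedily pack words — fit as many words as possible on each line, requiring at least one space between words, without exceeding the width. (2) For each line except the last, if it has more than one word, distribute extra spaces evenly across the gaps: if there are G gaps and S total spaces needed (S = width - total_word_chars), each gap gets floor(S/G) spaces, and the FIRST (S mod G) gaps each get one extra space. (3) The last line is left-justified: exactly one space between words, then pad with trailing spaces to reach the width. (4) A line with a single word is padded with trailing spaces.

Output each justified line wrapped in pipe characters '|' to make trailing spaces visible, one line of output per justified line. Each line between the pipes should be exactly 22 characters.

Line 1: ['rain', 'corn', 'knife'] (min_width=15, slack=7)
Line 2: ['orchestra', 'young', 'rain'] (min_width=20, slack=2)
Line 3: ['machine', 'page'] (min_width=12, slack=10)
Line 4: ['television', 'night', 'are'] (min_width=20, slack=2)
Line 5: ['chapter', 'will', 'large'] (min_width=18, slack=4)
Line 6: ['memory', 'have', 'quickly'] (min_width=19, slack=3)
Line 7: ['north'] (min_width=5, slack=17)

Answer: |rain     corn    knife|
|orchestra  young  rain|
|machine           page|
|television  night  are|
|chapter   will   large|
|memory   have  quickly|
|north                 |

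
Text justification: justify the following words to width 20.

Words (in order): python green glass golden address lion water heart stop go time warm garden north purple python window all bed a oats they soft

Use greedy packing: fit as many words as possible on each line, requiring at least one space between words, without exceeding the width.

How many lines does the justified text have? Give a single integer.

Line 1: ['python', 'green', 'glass'] (min_width=18, slack=2)
Line 2: ['golden', 'address', 'lion'] (min_width=19, slack=1)
Line 3: ['water', 'heart', 'stop', 'go'] (min_width=19, slack=1)
Line 4: ['time', 'warm', 'garden'] (min_width=16, slack=4)
Line 5: ['north', 'purple', 'python'] (min_width=19, slack=1)
Line 6: ['window', 'all', 'bed', 'a'] (min_width=16, slack=4)
Line 7: ['oats', 'they', 'soft'] (min_width=14, slack=6)
Total lines: 7

Answer: 7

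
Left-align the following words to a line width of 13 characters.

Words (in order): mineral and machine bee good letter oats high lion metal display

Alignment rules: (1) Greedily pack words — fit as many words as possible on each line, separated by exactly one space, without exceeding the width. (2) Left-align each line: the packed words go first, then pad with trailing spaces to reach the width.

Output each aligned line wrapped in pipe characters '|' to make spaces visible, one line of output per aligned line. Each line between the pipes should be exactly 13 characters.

Line 1: ['mineral', 'and'] (min_width=11, slack=2)
Line 2: ['machine', 'bee'] (min_width=11, slack=2)
Line 3: ['good', 'letter'] (min_width=11, slack=2)
Line 4: ['oats', 'high'] (min_width=9, slack=4)
Line 5: ['lion', 'metal'] (min_width=10, slack=3)
Line 6: ['display'] (min_width=7, slack=6)

Answer: |mineral and  |
|machine bee  |
|good letter  |
|oats high    |
|lion metal   |
|display      |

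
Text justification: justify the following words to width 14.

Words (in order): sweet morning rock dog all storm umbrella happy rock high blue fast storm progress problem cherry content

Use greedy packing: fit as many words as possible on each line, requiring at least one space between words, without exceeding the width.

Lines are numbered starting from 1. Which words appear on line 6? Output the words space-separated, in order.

Line 1: ['sweet', 'morning'] (min_width=13, slack=1)
Line 2: ['rock', 'dog', 'all'] (min_width=12, slack=2)
Line 3: ['storm', 'umbrella'] (min_width=14, slack=0)
Line 4: ['happy', 'rock'] (min_width=10, slack=4)
Line 5: ['high', 'blue', 'fast'] (min_width=14, slack=0)
Line 6: ['storm', 'progress'] (min_width=14, slack=0)
Line 7: ['problem', 'cherry'] (min_width=14, slack=0)
Line 8: ['content'] (min_width=7, slack=7)

Answer: storm progress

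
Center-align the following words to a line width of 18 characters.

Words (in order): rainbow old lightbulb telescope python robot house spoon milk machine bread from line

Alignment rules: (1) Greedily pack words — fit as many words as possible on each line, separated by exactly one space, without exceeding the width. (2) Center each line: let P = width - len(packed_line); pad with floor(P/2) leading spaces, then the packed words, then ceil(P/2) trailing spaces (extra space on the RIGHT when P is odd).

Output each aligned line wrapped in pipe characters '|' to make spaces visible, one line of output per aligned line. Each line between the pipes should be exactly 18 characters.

Answer: |   rainbow old    |
|    lightbulb     |
| telescope python |
|robot house spoon |
|milk machine bread|
|    from line     |

Derivation:
Line 1: ['rainbow', 'old'] (min_width=11, slack=7)
Line 2: ['lightbulb'] (min_width=9, slack=9)
Line 3: ['telescope', 'python'] (min_width=16, slack=2)
Line 4: ['robot', 'house', 'spoon'] (min_width=17, slack=1)
Line 5: ['milk', 'machine', 'bread'] (min_width=18, slack=0)
Line 6: ['from', 'line'] (min_width=9, slack=9)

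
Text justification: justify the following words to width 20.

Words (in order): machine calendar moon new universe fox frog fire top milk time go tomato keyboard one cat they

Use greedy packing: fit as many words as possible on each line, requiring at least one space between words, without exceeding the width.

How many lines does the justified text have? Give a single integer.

Line 1: ['machine', 'calendar'] (min_width=16, slack=4)
Line 2: ['moon', 'new', 'universe'] (min_width=17, slack=3)
Line 3: ['fox', 'frog', 'fire', 'top'] (min_width=17, slack=3)
Line 4: ['milk', 'time', 'go', 'tomato'] (min_width=19, slack=1)
Line 5: ['keyboard', 'one', 'cat'] (min_width=16, slack=4)
Line 6: ['they'] (min_width=4, slack=16)
Total lines: 6

Answer: 6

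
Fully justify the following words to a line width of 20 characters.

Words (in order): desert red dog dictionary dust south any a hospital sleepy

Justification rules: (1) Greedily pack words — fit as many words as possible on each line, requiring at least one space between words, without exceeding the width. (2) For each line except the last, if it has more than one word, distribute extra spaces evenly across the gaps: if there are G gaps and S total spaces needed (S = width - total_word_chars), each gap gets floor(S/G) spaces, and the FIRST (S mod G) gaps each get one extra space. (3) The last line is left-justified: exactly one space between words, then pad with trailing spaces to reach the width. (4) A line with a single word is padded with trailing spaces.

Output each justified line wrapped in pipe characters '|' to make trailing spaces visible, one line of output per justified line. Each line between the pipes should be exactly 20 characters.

Line 1: ['desert', 'red', 'dog'] (min_width=14, slack=6)
Line 2: ['dictionary', 'dust'] (min_width=15, slack=5)
Line 3: ['south', 'any', 'a', 'hospital'] (min_width=20, slack=0)
Line 4: ['sleepy'] (min_width=6, slack=14)

Answer: |desert    red    dog|
|dictionary      dust|
|south any a hospital|
|sleepy              |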